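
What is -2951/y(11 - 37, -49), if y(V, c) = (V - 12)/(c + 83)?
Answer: 50167/19 ≈ 2640.4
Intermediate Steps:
y(V, c) = (-12 + V)/(83 + c)
-2951/y(11 - 37, -49) = -2951*(83 - 49)/(-12 + (11 - 37)) = -2951*34/(-12 - 26) = -2951/((1/34)*(-38)) = -2951/(-19/17) = -2951*(-17/19) = 50167/19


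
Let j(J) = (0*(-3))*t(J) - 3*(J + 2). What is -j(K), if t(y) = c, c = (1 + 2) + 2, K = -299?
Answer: -891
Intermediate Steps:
c = 5 (c = 3 + 2 = 5)
t(y) = 5
j(J) = -6 - 3*J (j(J) = (0*(-3))*5 - 3*(J + 2) = 0*5 - 3*(2 + J) = 0 + (-6 - 3*J) = -6 - 3*J)
-j(K) = -(-6 - 3*(-299)) = -(-6 + 897) = -1*891 = -891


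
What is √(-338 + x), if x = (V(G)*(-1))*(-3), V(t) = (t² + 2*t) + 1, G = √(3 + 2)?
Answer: √(-320 + 6*√5) ≈ 17.51*I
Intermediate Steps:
G = √5 ≈ 2.2361
V(t) = 1 + t² + 2*t
x = 18 + 6*√5 (x = ((1 + (√5)² + 2*√5)*(-1))*(-3) = ((1 + 5 + 2*√5)*(-1))*(-3) = ((6 + 2*√5)*(-1))*(-3) = (-6 - 2*√5)*(-3) = 18 + 6*√5 ≈ 31.416)
√(-338 + x) = √(-338 + (18 + 6*√5)) = √(-320 + 6*√5)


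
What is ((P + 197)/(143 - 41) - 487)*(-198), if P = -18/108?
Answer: 3265493/34 ≈ 96044.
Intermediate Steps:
P = -⅙ (P = -18*1/108 = -⅙ ≈ -0.16667)
((P + 197)/(143 - 41) - 487)*(-198) = ((-⅙ + 197)/(143 - 41) - 487)*(-198) = ((1181/6)/102 - 487)*(-198) = ((1181/6)*(1/102) - 487)*(-198) = (1181/612 - 487)*(-198) = -296863/612*(-198) = 3265493/34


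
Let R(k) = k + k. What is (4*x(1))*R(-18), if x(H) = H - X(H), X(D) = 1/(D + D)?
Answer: -72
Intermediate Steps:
X(D) = 1/(2*D)
R(k) = 2*k
x(H) = H - 1/(2*H)
(4*x(1))*R(-18) = (4*(1 - 1/2/1))*(2*(-18)) = (4*(1 - 1/2*1))*(-36) = (4*(1 - 1/2))*(-36) = (4*(1/2))*(-36) = 2*(-36) = -72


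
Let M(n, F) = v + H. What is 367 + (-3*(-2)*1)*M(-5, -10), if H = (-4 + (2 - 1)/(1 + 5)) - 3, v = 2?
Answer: 338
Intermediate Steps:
H = -41/6 (H = (-4 + 1/6) - 3 = (-4 + 1*(⅙)) - 3 = (-4 + ⅙) - 3 = -23/6 - 3 = -41/6 ≈ -6.8333)
M(n, F) = -29/6 (M(n, F) = 2 - 41/6 = -29/6)
367 + (-3*(-2)*1)*M(-5, -10) = 367 + (-3*(-2)*1)*(-29/6) = 367 + (6*1)*(-29/6) = 367 + 6*(-29/6) = 367 - 29 = 338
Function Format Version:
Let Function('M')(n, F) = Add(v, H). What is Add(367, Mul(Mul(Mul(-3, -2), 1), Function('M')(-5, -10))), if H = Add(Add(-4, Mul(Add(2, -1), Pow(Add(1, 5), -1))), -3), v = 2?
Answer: 338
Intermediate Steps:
H = Rational(-41, 6) (H = Add(Add(-4, Mul(1, Pow(6, -1))), -3) = Add(Add(-4, Mul(1, Rational(1, 6))), -3) = Add(Add(-4, Rational(1, 6)), -3) = Add(Rational(-23, 6), -3) = Rational(-41, 6) ≈ -6.8333)
Function('M')(n, F) = Rational(-29, 6) (Function('M')(n, F) = Add(2, Rational(-41, 6)) = Rational(-29, 6))
Add(367, Mul(Mul(Mul(-3, -2), 1), Function('M')(-5, -10))) = Add(367, Mul(Mul(Mul(-3, -2), 1), Rational(-29, 6))) = Add(367, Mul(Mul(6, 1), Rational(-29, 6))) = Add(367, Mul(6, Rational(-29, 6))) = Add(367, -29) = 338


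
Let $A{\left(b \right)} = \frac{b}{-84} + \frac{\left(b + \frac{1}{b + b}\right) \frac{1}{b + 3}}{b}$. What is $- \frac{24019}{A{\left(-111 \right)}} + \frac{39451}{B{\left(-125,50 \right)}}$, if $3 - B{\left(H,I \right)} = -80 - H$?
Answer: $- \frac{19757627092403}{1026683994} \approx -19244.0$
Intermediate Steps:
$B{\left(H,I \right)} = 83 + H$ ($B{\left(H,I \right)} = 3 - \left(-80 - H\right) = 3 + \left(80 + H\right) = 83 + H$)
$A{\left(b \right)} = - \frac{b}{84} + \frac{b + \frac{1}{2 b}}{b \left(3 + b\right)}$ ($A{\left(b \right)} = b \left(- \frac{1}{84}\right) + \frac{\left(b + \frac{1}{2 b}\right) \frac{1}{3 + b}}{b} = - \frac{b}{84} + \frac{\left(b + \frac{1}{2 b}\right) \frac{1}{3 + b}}{b} = - \frac{b}{84} + \frac{\frac{1}{3 + b} \left(b + \frac{1}{2 b}\right)}{b} = - \frac{b}{84} + \frac{b + \frac{1}{2 b}}{b \left(3 + b\right)}$)
$- \frac{24019}{A{\left(-111 \right)}} + \frac{39451}{B{\left(-125,50 \right)}} = - \frac{24019}{\frac{1}{84} \cdot \frac{1}{12321} \frac{1}{3 - 111} \left(42 - \left(-111\right)^{4} - 3 \left(-111\right)^{3} + 84 \left(-111\right)^{2}\right)} + \frac{39451}{83 - 125} = - \frac{24019}{\frac{1}{84} \cdot \frac{1}{12321} \frac{1}{-108} \left(42 - 151807041 - -4102893 + 84 \cdot 12321\right)} + \frac{39451}{-42} = - \frac{24019}{\frac{1}{84} \cdot \frac{1}{12321} \left(- \frac{1}{108}\right) \left(42 - 151807041 + 4102893 + 1034964\right)} + 39451 \left(- \frac{1}{42}\right) = - \frac{24019}{\frac{1}{84} \cdot \frac{1}{12321} \left(- \frac{1}{108}\right) \left(-146669142\right)} - \frac{39451}{42} = - \frac{24019}{\frac{24444857}{18629352}} - \frac{39451}{42} = \left(-24019\right) \frac{18629352}{24444857} - \frac{39451}{42} = - \frac{447458405688}{24444857} - \frac{39451}{42} = - \frac{19757627092403}{1026683994}$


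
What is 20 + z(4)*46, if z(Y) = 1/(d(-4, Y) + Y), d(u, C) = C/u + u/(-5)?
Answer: 610/19 ≈ 32.105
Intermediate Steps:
d(u, C) = -u/5 + C/u (d(u, C) = C/u + u*(-⅕) = C/u - u/5 = -u/5 + C/u)
z(Y) = 1/(⅘ + 3*Y/4) (z(Y) = 1/((-⅕*(-4) + Y/(-4)) + Y) = 1/((⅘ + Y*(-¼)) + Y) = 1/((⅘ - Y/4) + Y) = 1/(⅘ + 3*Y/4))
20 + z(4)*46 = 20 + (20/(16 + 15*4))*46 = 20 + (20/(16 + 60))*46 = 20 + (20/76)*46 = 20 + (20*(1/76))*46 = 20 + (5/19)*46 = 20 + 230/19 = 610/19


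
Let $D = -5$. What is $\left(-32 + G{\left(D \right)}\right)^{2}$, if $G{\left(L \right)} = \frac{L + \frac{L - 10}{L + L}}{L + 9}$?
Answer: $\frac{69169}{64} \approx 1080.8$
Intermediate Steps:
$G{\left(L \right)} = \frac{L + \frac{-10 + L}{2 L}}{9 + L}$
$\left(-32 + G{\left(D \right)}\right)^{2} = \left(-32 + \frac{-5 + \left(-5\right)^{2} + \frac{1}{2} \left(-5\right)}{\left(-5\right) \left(9 - 5\right)}\right)^{2} = \left(-32 - \frac{-5 + 25 - \frac{5}{2}}{5 \cdot 4}\right)^{2} = \left(-32 - \frac{1}{20} \cdot \frac{35}{2}\right)^{2} = \left(-32 - \frac{7}{8}\right)^{2} = \left(- \frac{263}{8}\right)^{2} = \frac{69169}{64}$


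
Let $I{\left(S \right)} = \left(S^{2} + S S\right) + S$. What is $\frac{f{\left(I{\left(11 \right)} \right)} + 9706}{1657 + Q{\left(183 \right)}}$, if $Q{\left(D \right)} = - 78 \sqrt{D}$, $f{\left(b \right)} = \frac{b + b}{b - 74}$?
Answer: $\frac{2879667160}{292177583} + \frac{135554640 \sqrt{183}}{292177583} \approx 16.132$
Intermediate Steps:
$I{\left(S \right)} = S + 2 S^{2}$ ($I{\left(S \right)} = \left(S^{2} + S^{2}\right) + S = 2 S^{2} + S = S + 2 S^{2}$)
$f{\left(b \right)} = \frac{2 b}{-74 + b}$
$\frac{f{\left(I{\left(11 \right)} \right)} + 9706}{1657 + Q{\left(183 \right)}} = \frac{\frac{2 \cdot 11 \left(1 + 2 \cdot 11\right)}{-74 + 11 \left(1 + 2 \cdot 11\right)} + 9706}{1657 - 78 \sqrt{183}} = \frac{\frac{2 \cdot 11 \left(1 + 22\right)}{-74 + 11 \left(1 + 22\right)} + 9706}{1657 - 78 \sqrt{183}} = \frac{\frac{2 \cdot 11 \cdot 23}{-74 + 11 \cdot 23} + 9706}{1657 - 78 \sqrt{183}} = \frac{2 \cdot 253 \frac{1}{-74 + 253} + 9706}{1657 - 78 \sqrt{183}} = \frac{2 \cdot 253 \cdot \frac{1}{179} + 9706}{1657 - 78 \sqrt{183}} = \frac{\frac{506}{179} + 9706}{1657 - 78 \sqrt{183}} = \frac{1737880}{179 \left(1657 - 78 \sqrt{183}\right)}$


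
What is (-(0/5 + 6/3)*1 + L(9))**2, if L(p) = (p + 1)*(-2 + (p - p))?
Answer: 484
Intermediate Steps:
L(p) = -2 - 2*p (L(p) = (1 + p)*(-2 + 0) = (1 + p)*(-2) = -2 - 2*p)
(-(0/5 + 6/3)*1 + L(9))**2 = (-(0/5 + 6/3)*1 + (-2 - 2*9))**2 = (-(0*(1/5) + 6*(1/3))*1 + (-2 - 18))**2 = (-(0 + 2)*1 - 20)**2 = (-1*2*1 - 20)**2 = (-2*1 - 20)**2 = (-2 - 20)**2 = (-22)**2 = 484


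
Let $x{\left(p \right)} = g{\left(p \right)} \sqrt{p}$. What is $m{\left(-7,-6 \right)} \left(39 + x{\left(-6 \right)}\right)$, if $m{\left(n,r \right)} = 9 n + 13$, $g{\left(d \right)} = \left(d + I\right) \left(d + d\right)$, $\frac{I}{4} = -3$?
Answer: $-1950 - 10800 i \sqrt{6} \approx -1950.0 - 26455.0 i$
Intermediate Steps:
$I = -12$ ($I = 4 \left(-3\right) = -12$)
$g{\left(d \right)} = 2 d \left(-12 + d\right)$ ($g{\left(d \right)} = \left(d - 12\right) \left(d + d\right) = \left(-12 + d\right) 2 d = 2 d \left(-12 + d\right)$)
$x{\left(p \right)} = 2 p^{\frac{3}{2}} \left(-12 + p\right)$ ($x{\left(p \right)} = 2 p \left(-12 + p\right) \sqrt{p} = 2 p^{\frac{3}{2}} \left(-12 + p\right)$)
$m{\left(n,r \right)} = 13 + 9 n$
$m{\left(-7,-6 \right)} \left(39 + x{\left(-6 \right)}\right) = \left(13 + 9 \left(-7\right)\right) \left(39 + 2 \left(-6\right)^{\frac{3}{2}} \left(-12 - 6\right)\right) = \left(13 - 63\right) \left(39 + 2 \left(- 6 i \sqrt{6}\right) \left(-18\right)\right) = - 50 \left(39 + 216 i \sqrt{6}\right) = -1950 - 10800 i \sqrt{6}$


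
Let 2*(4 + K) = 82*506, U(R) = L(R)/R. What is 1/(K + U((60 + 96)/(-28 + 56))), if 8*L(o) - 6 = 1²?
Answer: 312/6471553 ≈ 4.8211e-5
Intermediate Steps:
L(o) = 7/8 (L(o) = ¾ + (⅛)*1² = ¾ + (⅛)*1 = ¾ + ⅛ = 7/8)
U(R) = 7/(8*R)
K = 20742 (K = -4 + (82*506)/2 = -4 + (½)*41492 = -4 + 20746 = 20742)
1/(K + U((60 + 96)/(-28 + 56))) = 1/(20742 + 7/(8*(((60 + 96)/(-28 + 56))))) = 1/(20742 + 7/(8*((156/28)))) = 1/(20742 + 7/(8*((156*(1/28))))) = 1/(20742 + 7/(8*(39/7))) = 1/(20742 + (7/8)*(7/39)) = 1/(20742 + 49/312) = 1/(6471553/312) = 312/6471553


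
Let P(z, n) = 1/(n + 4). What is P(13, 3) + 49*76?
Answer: 26069/7 ≈ 3724.1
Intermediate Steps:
P(z, n) = 1/(4 + n)
P(13, 3) + 49*76 = 1/(4 + 3) + 49*76 = 1/7 + 3724 = 26069/7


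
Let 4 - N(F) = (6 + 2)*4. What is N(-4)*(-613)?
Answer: 17164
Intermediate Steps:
N(F) = -28 (N(F) = 4 - (6 + 2)*4 = 4 - 8*4 = 4 - 1*32 = 4 - 32 = -28)
N(-4)*(-613) = -28*(-613) = 17164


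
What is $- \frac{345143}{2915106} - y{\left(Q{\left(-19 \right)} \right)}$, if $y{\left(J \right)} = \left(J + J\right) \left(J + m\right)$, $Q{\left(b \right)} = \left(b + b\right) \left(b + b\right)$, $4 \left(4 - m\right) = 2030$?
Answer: $- \frac{7917906318527}{2915106} \approx -2.7162 \cdot 10^{6}$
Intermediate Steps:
$m = - \frac{1007}{2}$ ($m = 4 - \frac{1015}{2} = - \frac{1007}{2} \approx -503.5$)
$Q{\left(b \right)} = 4 b^{2}$ ($Q{\left(b \right)} = 2 b 2 b = 4 b^{2}$)
$y{\left(J \right)} = 2 J \left(- \frac{1007}{2} + J\right)$ ($y{\left(J \right)} = \left(J + J\right) \left(J - \frac{1007}{2}\right) = 2 J \left(- \frac{1007}{2} + J\right)$)
$- \frac{345143}{2915106} - y{\left(Q{\left(-19 \right)} \right)} = - \frac{345143}{2915106} - 4 \left(-19\right)^{2} \left(-1007 + 2 \cdot 4 \left(-19\right)^{2}\right) = \left(-345143\right) \frac{1}{2915106} - 4 \cdot 361 \left(-1007 + 2 \cdot 4 \cdot 361\right) = - \frac{345143}{2915106} - 1444 \left(-1007 + 2 \cdot 1444\right) = - \frac{345143}{2915106} - 1444 \left(-1007 + 2888\right) = - \frac{345143}{2915106} - 1444 \cdot 1881 = - \frac{345143}{2915106} - 2716164 = - \frac{7917906318527}{2915106}$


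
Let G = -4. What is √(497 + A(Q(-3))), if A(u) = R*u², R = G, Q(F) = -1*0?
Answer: √497 ≈ 22.293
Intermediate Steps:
Q(F) = 0
R = -4
A(u) = -4*u²
√(497 + A(Q(-3))) = √(497 - 4*0²) = √(497 - 4*0) = √(497 + 0) = √497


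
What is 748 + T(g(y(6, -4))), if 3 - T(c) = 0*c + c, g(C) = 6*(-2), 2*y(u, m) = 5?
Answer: 763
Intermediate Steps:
y(u, m) = 5/2 (y(u, m) = (½)*5 = 5/2)
g(C) = -12
T(c) = 3 - c (T(c) = 3 - (0*c + c) = 3 - (0 + c) = 3 - c)
748 + T(g(y(6, -4))) = 748 + (3 - 1*(-12)) = 748 + (3 + 12) = 748 + 15 = 763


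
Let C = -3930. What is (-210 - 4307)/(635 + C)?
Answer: 4517/3295 ≈ 1.3709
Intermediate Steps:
(-210 - 4307)/(635 + C) = (-210 - 4307)/(635 - 3930) = -4517/(-3295) = -4517*(-1/3295) = 4517/3295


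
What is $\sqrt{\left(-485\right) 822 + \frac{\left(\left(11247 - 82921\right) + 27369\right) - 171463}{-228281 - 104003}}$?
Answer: $\frac{2 i \sqrt{687783470824897}}{83071} \approx 631.4 i$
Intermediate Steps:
$\sqrt{\left(-485\right) 822 + \frac{\left(\left(11247 - 82921\right) + 27369\right) - 171463}{-228281 - 104003}} = \sqrt{-398670 + \frac{\left(-71674 + 27369\right) - 171463}{-332284}} = \sqrt{-398670 + \left(-44305 - 171463\right) \left(- \frac{1}{332284}\right)} = \sqrt{-398670 - - \frac{53942}{83071}} = \sqrt{-398670 + \frac{53942}{83071}} = \sqrt{- \frac{33117861628}{83071}} = \frac{2 i \sqrt{687783470824897}}{83071}$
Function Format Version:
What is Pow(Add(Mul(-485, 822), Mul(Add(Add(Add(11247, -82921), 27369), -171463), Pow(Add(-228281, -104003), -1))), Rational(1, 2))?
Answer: Mul(Rational(2, 83071), I, Pow(687783470824897, Rational(1, 2))) ≈ Mul(631.40, I)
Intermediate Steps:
Pow(Add(Mul(-485, 822), Mul(Add(Add(Add(11247, -82921), 27369), -171463), Pow(Add(-228281, -104003), -1))), Rational(1, 2)) = Pow(Add(-398670, Mul(Add(Add(-71674, 27369), -171463), Pow(-332284, -1))), Rational(1, 2)) = Pow(Add(-398670, Mul(Add(-44305, -171463), Rational(-1, 332284))), Rational(1, 2)) = Pow(Add(-398670, Mul(-215768, Rational(-1, 332284))), Rational(1, 2)) = Pow(Add(-398670, Rational(53942, 83071)), Rational(1, 2)) = Pow(Rational(-33117861628, 83071), Rational(1, 2)) = Mul(Rational(2, 83071), I, Pow(687783470824897, Rational(1, 2)))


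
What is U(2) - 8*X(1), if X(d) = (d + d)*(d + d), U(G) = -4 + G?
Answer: -34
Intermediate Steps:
X(d) = 4*d² (X(d) = (2*d)*(2*d) = 4*d²)
U(2) - 8*X(1) = (-4 + 2) - 32*1² = -2 - 32 = -34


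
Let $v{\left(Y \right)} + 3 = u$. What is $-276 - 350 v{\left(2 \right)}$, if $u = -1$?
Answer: $1124$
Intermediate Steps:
$v{\left(Y \right)} = -4$ ($v{\left(Y \right)} = -3 - 1 = -4$)
$-276 - 350 v{\left(2 \right)} = -276 - -1400 = -276 + 1400 = 1124$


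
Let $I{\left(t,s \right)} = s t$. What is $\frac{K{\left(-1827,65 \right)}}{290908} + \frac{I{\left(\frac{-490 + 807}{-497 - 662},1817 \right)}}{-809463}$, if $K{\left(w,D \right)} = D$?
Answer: $\frac{228540703117}{272920465126236} \approx 0.00083739$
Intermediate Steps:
$\frac{K{\left(-1827,65 \right)}}{290908} + \frac{I{\left(\frac{-490 + 807}{-497 - 662},1817 \right)}}{-809463} = \frac{65}{290908} + \frac{1817 \frac{-490 + 807}{-497 - 662}}{-809463} = 65 \cdot \frac{1}{290908} + 1817 \frac{317}{-1159} \left(- \frac{1}{809463}\right) = \frac{65}{290908} + 1817 \cdot 317 \left(- \frac{1}{1159}\right) \left(- \frac{1}{809463}\right) = \frac{65}{290908} + 1817 \left(- \frac{317}{1159}\right) \left(- \frac{1}{809463}\right) = \frac{65}{290908} - - \frac{575989}{938167617} = \frac{65}{290908} + \frac{575989}{938167617} = \frac{228540703117}{272920465126236}$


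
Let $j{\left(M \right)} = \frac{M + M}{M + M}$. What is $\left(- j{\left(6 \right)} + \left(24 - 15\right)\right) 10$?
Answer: $80$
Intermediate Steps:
$j{\left(M \right)} = 1$ ($j{\left(M \right)} = \frac{2 M}{2 M} = 2 M \frac{1}{2 M} = 1$)
$\left(- j{\left(6 \right)} + \left(24 - 15\right)\right) 10 = \left(\left(-1\right) 1 + \left(24 - 15\right)\right) 10 = \left(-1 + 9\right) 10 = 8 \cdot 10 = 80$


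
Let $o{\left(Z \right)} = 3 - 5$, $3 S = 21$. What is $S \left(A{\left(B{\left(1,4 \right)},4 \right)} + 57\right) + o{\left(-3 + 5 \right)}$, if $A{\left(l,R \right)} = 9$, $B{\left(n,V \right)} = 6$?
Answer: $460$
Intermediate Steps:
$S = 7$ ($S = \frac{1}{3} \cdot 21 = 7$)
$o{\left(Z \right)} = -2$ ($o{\left(Z \right)} = 3 - 5 = -2$)
$S \left(A{\left(B{\left(1,4 \right)},4 \right)} + 57\right) + o{\left(-3 + 5 \right)} = 7 \left(9 + 57\right) - 2 = 7 \cdot 66 - 2 = 462 - 2 = 460$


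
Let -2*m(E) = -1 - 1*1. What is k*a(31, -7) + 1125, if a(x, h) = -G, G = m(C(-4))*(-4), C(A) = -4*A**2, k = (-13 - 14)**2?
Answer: 4041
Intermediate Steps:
k = 729 (k = (-27)**2 = 729)
m(E) = 1 (m(E) = -(-1 - 1*1)/2 = -(-1 - 1)/2 = -1/2*(-2) = 1)
G = -4 (G = 1*(-4) = -4)
a(x, h) = 4 (a(x, h) = -1*(-4) = 4)
k*a(31, -7) + 1125 = 729*4 + 1125 = 2916 + 1125 = 4041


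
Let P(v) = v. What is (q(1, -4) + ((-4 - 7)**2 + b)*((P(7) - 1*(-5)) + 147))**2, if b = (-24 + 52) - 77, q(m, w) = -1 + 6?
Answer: 131171209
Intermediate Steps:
q(m, w) = 5
b = -49 (b = 28 - 77 = -49)
(q(1, -4) + ((-4 - 7)**2 + b)*((P(7) - 1*(-5)) + 147))**2 = (5 + ((-4 - 7)**2 - 49)*((7 - 1*(-5)) + 147))**2 = (5 + ((-11)**2 - 49)*((7 + 5) + 147))**2 = (5 + (121 - 49)*(12 + 147))**2 = (5 + 72*159)**2 = (5 + 11448)**2 = 11453**2 = 131171209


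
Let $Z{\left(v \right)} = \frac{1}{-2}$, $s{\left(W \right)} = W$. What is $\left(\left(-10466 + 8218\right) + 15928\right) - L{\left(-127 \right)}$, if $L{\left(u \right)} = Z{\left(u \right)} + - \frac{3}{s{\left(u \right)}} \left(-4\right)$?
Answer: $\frac{3474871}{254} \approx 13681.0$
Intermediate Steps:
$Z{\left(v \right)} = - \frac{1}{2}$
$L{\left(u \right)} = - \frac{1}{2} + \frac{12}{u}$ ($L{\left(u \right)} = - \frac{1}{2} + - \frac{3}{u} \left(-4\right) = - \frac{1}{2} + \frac{12}{u}$)
$\left(\left(-10466 + 8218\right) + 15928\right) - L{\left(-127 \right)} = \left(\left(-10466 + 8218\right) + 15928\right) - \frac{24 - -127}{2 \left(-127\right)} = \left(-2248 + 15928\right) - \frac{1}{2} \left(- \frac{1}{127}\right) \left(24 + 127\right) = 13680 - \frac{1}{2} \left(- \frac{1}{127}\right) 151 = 13680 - - \frac{151}{254} = 13680 + \frac{151}{254} = \frac{3474871}{254}$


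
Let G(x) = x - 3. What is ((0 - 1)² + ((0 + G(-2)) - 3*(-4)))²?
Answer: 64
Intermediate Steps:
G(x) = -3 + x
((0 - 1)² + ((0 + G(-2)) - 3*(-4)))² = ((0 - 1)² + ((0 + (-3 - 2)) - 3*(-4)))² = ((-1)² + ((0 - 5) + 12))² = (1 + (-5 + 12))² = (1 + 7)² = 8² = 64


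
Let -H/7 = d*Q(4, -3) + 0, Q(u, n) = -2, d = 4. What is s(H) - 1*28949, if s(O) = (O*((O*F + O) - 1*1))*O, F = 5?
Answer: 1021611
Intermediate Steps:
H = 56 (H = -7*(4*(-2) + 0) = -7*(-8 + 0) = -7*(-8) = 56)
s(O) = O²*(-1 + 6*O) (s(O) = (O*((O*5 + O) - 1*1))*O = (O*((5*O + O) - 1))*O = (O*(6*O - 1))*O = (O*(-1 + 6*O))*O = O²*(-1 + 6*O))
s(H) - 1*28949 = 56²*(-1 + 6*56) - 1*28949 = 3136*(-1 + 336) - 28949 = 3136*335 - 28949 = 1050560 - 28949 = 1021611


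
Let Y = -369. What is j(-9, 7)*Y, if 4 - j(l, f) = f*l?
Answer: -24723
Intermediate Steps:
j(l, f) = 4 - f*l
j(-9, 7)*Y = (4 - 1*7*(-9))*(-369) = (4 + 63)*(-369) = 67*(-369) = -24723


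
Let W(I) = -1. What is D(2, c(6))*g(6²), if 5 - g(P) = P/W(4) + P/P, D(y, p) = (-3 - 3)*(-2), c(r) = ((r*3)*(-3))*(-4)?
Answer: 480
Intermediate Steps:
c(r) = 36*r (c(r) = ((3*r)*(-3))*(-4) = -9*r*(-4) = 36*r)
D(y, p) = 12 (D(y, p) = -6*(-2) = 12)
g(P) = 4 + P (g(P) = 5 - (P/(-1) + P/P) = 5 - (P*(-1) + 1) = 5 - (-P + 1) = 5 - (1 - P) = 5 + (-1 + P) = 4 + P)
D(2, c(6))*g(6²) = 12*(4 + 6²) = 12*(4 + 36) = 12*40 = 480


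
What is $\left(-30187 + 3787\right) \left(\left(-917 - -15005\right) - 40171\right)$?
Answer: $688591200$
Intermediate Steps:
$\left(-30187 + 3787\right) \left(\left(-917 - -15005\right) - 40171\right) = - 26400 \left(\left(-917 + 15005\right) - 40171\right) = - 26400 \left(14088 - 40171\right) = \left(-26400\right) \left(-26083\right) = 688591200$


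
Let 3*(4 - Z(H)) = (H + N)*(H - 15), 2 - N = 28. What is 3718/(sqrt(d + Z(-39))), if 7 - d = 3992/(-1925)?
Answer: -18590*I*sqrt(171485391)/2227083 ≈ -109.31*I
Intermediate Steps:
N = -26 (N = 2 - 1*28 = 2 - 28 = -26)
d = 17467/1925 (d = 7 - 3992/(-1925) = 7 - 3992*(-1)/1925 = 7 - 1*(-3992/1925) = 7 + 3992/1925 = 17467/1925 ≈ 9.0738)
Z(H) = 4 - (-26 + H)*(-15 + H)/3 (Z(H) = 4 - (H - 26)*(H - 15)/3 = 4 - (-26 + H)*(-15 + H)/3)
3718/(sqrt(d + Z(-39))) = 3718/(sqrt(17467/1925 + (-126 - 1/3*(-39)**2 + (41/3)*(-39)))) = 3718/(sqrt(17467/1925 + (-126 - 1/3*1521 - 533))) = 3718/(sqrt(17467/1925 + (-126 - 507 - 533))) = 3718/(sqrt(17467/1925 - 1166)) = 3718/(sqrt(-2227083/1925)) = 3718/((I*sqrt(171485391)/385)) = 3718*(-5*I*sqrt(171485391)/2227083) = -18590*I*sqrt(171485391)/2227083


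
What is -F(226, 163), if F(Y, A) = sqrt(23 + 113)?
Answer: -2*sqrt(34) ≈ -11.662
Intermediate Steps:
F(Y, A) = 2*sqrt(34) (F(Y, A) = sqrt(136) = 2*sqrt(34))
-F(226, 163) = -2*sqrt(34)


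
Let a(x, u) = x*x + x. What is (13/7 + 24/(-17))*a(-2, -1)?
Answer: 106/119 ≈ 0.89076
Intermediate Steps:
a(x, u) = x + x² (a(x, u) = x² + x = x + x²)
(13/7 + 24/(-17))*a(-2, -1) = (13/7 + 24/(-17))*(-2*(1 - 2)) = (13*(⅐) + 24*(-1/17))*(-2*(-1)) = (13/7 - 24/17)*2 = (53/119)*2 = 106/119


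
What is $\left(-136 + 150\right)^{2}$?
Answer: $196$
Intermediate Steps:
$\left(-136 + 150\right)^{2} = 14^{2} = 196$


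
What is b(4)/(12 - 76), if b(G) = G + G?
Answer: -⅛ ≈ -0.12500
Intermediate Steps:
b(G) = 2*G
b(4)/(12 - 76) = (2*4)/(12 - 76) = 8/(-64) = -1/64*8 = -⅛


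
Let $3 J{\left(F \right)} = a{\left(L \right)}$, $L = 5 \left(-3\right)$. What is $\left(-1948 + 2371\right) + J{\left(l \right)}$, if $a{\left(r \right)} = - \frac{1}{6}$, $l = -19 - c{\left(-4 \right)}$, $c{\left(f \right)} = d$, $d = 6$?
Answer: $\frac{7613}{18} \approx 422.94$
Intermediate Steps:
$c{\left(f \right)} = 6$
$l = -25$ ($l = -19 - 6 = -25$)
$L = -15$
$a{\left(r \right)} = - \frac{1}{6}$ ($a{\left(r \right)} = \left(-1\right) \frac{1}{6} = - \frac{1}{6}$)
$J{\left(F \right)} = - \frac{1}{18}$ ($J{\left(F \right)} = \frac{1}{3} \left(- \frac{1}{6}\right) = - \frac{1}{18}$)
$\left(-1948 + 2371\right) + J{\left(l \right)} = \left(-1948 + 2371\right) - \frac{1}{18} = 423 - \frac{1}{18} = \frac{7613}{18}$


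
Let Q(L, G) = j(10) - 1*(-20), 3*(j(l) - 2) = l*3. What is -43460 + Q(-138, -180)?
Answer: -43428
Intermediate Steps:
j(l) = 2 + l (j(l) = 2 + (l*3)/3 = 2 + (3*l)/3 = 2 + l)
Q(L, G) = 32 (Q(L, G) = (2 + 10) - 1*(-20) = 12 + 20 = 32)
-43460 + Q(-138, -180) = -43460 + 32 = -43428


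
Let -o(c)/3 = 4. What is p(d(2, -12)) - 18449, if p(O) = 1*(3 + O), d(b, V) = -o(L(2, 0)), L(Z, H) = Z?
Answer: -18434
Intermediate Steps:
o(c) = -12 (o(c) = -3*4 = -12)
d(b, V) = 12 (d(b, V) = -1*(-12) = 12)
p(O) = 3 + O
p(d(2, -12)) - 18449 = (3 + 12) - 18449 = 15 - 18449 = -18434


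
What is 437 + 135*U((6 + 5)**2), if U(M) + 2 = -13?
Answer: -1588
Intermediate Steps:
U(M) = -15 (U(M) = -2 - 13 = -15)
437 + 135*U((6 + 5)**2) = 437 + 135*(-15) = 437 - 2025 = -1588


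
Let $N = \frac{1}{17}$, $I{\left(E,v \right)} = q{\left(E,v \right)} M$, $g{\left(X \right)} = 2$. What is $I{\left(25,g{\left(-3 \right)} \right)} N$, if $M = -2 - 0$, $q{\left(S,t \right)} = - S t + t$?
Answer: $\frac{96}{17} \approx 5.6471$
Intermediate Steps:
$q{\left(S,t \right)} = t - S t$ ($q{\left(S,t \right)} = - S t + t = t - S t$)
$M = -2$ ($M = -2 + 0 = -2$)
$I{\left(E,v \right)} = - 2 v \left(1 - E\right)$ ($I{\left(E,v \right)} = v \left(1 - E\right) \left(-2\right) = - 2 v \left(1 - E\right)$)
$N = \frac{1}{17} \approx 0.058824$
$I{\left(25,g{\left(-3 \right)} \right)} N = 2 \cdot 2 \left(-1 + 25\right) \frac{1}{17} = 2 \cdot 2 \cdot 24 \cdot \frac{1}{17} = 96 \cdot \frac{1}{17} = \frac{96}{17}$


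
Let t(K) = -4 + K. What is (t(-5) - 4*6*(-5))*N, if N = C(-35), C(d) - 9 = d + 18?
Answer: -888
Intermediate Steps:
C(d) = 27 + d (C(d) = 9 + (d + 18) = 9 + (18 + d) = 27 + d)
N = -8 (N = 27 - 35 = -8)
(t(-5) - 4*6*(-5))*N = ((-4 - 5) - 4*6*(-5))*(-8) = (-9 - (-120))*(-8) = (-9 - 4*(-30))*(-8) = (-9 + 120)*(-8) = 111*(-8) = -888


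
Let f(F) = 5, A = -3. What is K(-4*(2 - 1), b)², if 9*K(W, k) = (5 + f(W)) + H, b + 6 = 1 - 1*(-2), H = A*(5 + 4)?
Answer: 289/81 ≈ 3.5679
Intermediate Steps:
H = -27 (H = -3*(5 + 4) = -3*9 = -27)
b = -3 (b = -6 + (1 - 1*(-2)) = -6 + (1 + 2) = -6 + 3 = -3)
K(W, k) = -17/9 (K(W, k) = ((5 + 5) - 27)/9 = (10 - 27)/9 = (⅑)*(-17) = -17/9)
K(-4*(2 - 1), b)² = (-17/9)² = 289/81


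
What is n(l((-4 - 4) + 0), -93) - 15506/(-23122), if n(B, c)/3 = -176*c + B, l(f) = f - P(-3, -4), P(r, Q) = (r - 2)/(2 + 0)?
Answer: 1135016681/23122 ≈ 49088.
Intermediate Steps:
P(r, Q) = -1 + r/2 (P(r, Q) = (-2 + r)/2 = (-2 + r)*(½) = -1 + r/2)
l(f) = 5/2 + f (l(f) = f - (-1 + (½)*(-3)) = f - (-1 - 3/2) = f - 1*(-5/2) = f + 5/2 = 5/2 + f)
n(B, c) = -528*c + 3*B (n(B, c) = 3*(-176*c + B) = 3*(B - 176*c) = -528*c + 3*B)
n(l((-4 - 4) + 0), -93) - 15506/(-23122) = (-528*(-93) + 3*(5/2 + ((-4 - 4) + 0))) - 15506/(-23122) = (49104 + 3*(5/2 + (-8 + 0))) - 15506*(-1)/23122 = (49104 + 3*(5/2 - 8)) - 1*(-7753/11561) = (49104 + 3*(-11/2)) + 7753/11561 = (49104 - 33/2) + 7753/11561 = 98175/2 + 7753/11561 = 1135016681/23122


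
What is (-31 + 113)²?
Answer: 6724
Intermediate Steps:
(-31 + 113)² = 82² = 6724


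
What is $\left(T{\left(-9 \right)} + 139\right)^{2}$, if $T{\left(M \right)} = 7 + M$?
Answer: $18769$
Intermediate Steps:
$\left(T{\left(-9 \right)} + 139\right)^{2} = \left(\left(7 - 9\right) + 139\right)^{2} = \left(-2 + 139\right)^{2} = 137^{2} = 18769$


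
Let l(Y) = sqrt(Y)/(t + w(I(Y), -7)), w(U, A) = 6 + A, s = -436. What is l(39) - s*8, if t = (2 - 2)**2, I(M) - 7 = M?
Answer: 3488 - sqrt(39) ≈ 3481.8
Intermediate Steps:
I(M) = 7 + M
t = 0 (t = 0**2 = 0)
l(Y) = -sqrt(Y) (l(Y) = sqrt(Y)/(0 + (6 - 7)) = sqrt(Y)/(0 - 1) = sqrt(Y)/(-1) = -sqrt(Y))
l(39) - s*8 = -sqrt(39) - (-436)*8 = -sqrt(39) - 1*(-3488) = -sqrt(39) + 3488 = 3488 - sqrt(39)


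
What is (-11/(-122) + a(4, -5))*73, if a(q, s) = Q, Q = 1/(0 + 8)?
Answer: 7665/488 ≈ 15.707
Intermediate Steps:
Q = ⅛ (Q = 1/8 = ⅛ ≈ 0.12500)
a(q, s) = ⅛
(-11/(-122) + a(4, -5))*73 = (-11/(-122) + ⅛)*73 = (-11*(-1/122) + ⅛)*73 = (11/122 + ⅛)*73 = (105/488)*73 = 7665/488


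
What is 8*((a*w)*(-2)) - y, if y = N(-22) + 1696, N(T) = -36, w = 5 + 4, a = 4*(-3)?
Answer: 68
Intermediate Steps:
a = -12
w = 9
y = 1660 (y = -36 + 1696 = 1660)
8*((a*w)*(-2)) - y = 8*(-12*9*(-2)) - 1*1660 = 8*(-108*(-2)) - 1660 = 8*216 - 1660 = 1728 - 1660 = 68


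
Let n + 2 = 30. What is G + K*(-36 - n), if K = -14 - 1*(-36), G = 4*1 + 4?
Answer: -1400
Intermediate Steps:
n = 28 (n = -2 + 30 = 28)
G = 8 (G = 4 + 4 = 8)
K = 22 (K = -14 + 36 = 22)
G + K*(-36 - n) = 8 + 22*(-36 - 1*28) = 8 + 22*(-36 - 28) = 8 + 22*(-64) = 8 - 1408 = -1400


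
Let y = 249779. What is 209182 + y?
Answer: 458961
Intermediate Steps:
209182 + y = 209182 + 249779 = 458961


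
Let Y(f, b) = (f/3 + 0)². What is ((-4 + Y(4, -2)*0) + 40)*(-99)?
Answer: -3564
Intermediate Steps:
Y(f, b) = f²/9 (Y(f, b) = (f*(⅓) + 0)² = (f/3 + 0)² = (f/3)² = f²/9)
((-4 + Y(4, -2)*0) + 40)*(-99) = ((-4 + ((⅑)*4²)*0) + 40)*(-99) = ((-4 + ((⅑)*16)*0) + 40)*(-99) = ((-4 + (16/9)*0) + 40)*(-99) = ((-4 + 0) + 40)*(-99) = (-4 + 40)*(-99) = 36*(-99) = -3564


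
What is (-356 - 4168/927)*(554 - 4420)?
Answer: 1291939880/927 ≈ 1.3937e+6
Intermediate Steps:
(-356 - 4168/927)*(554 - 4420) = (-356 - 4168*1/927)*(-3866) = (-356 - 4168/927)*(-3866) = -334180/927*(-3866) = 1291939880/927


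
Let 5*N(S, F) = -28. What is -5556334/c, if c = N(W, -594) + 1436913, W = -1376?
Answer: -27781670/7184537 ≈ -3.8669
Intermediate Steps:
N(S, F) = -28/5 (N(S, F) = (⅕)*(-28) = -28/5)
c = 7184537/5 (c = -28/5 + 1436913 = 7184537/5 ≈ 1.4369e+6)
-5556334/c = -5556334/7184537/5 = -5556334*5/7184537 = -27781670/7184537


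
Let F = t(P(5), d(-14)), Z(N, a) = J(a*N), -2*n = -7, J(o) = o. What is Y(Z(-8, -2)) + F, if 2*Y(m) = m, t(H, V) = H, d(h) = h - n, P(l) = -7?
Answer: 1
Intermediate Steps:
n = 7/2 (n = -½*(-7) = 7/2 ≈ 3.5000)
Z(N, a) = N*a (Z(N, a) = a*N = N*a)
d(h) = -7/2 + h (d(h) = h - 1*7/2 = h - 7/2 = -7/2 + h)
Y(m) = m/2
F = -7
Y(Z(-8, -2)) + F = (-8*(-2))/2 - 7 = (½)*16 - 7 = 8 - 7 = 1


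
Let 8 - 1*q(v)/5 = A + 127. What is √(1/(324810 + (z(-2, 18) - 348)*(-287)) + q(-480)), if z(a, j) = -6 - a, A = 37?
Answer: I*√141440984107846/425834 ≈ 27.928*I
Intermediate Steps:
q(v) = -780 (q(v) = 40 - 5*(37 + 127) = 40 - 5*164 = 40 - 820 = -780)
√(1/(324810 + (z(-2, 18) - 348)*(-287)) + q(-480)) = √(1/(324810 + ((-6 - 1*(-2)) - 348)*(-287)) - 780) = √(1/(324810 + ((-6 + 2) - 348)*(-287)) - 780) = √(1/(324810 + (-4 - 348)*(-287)) - 780) = √(1/(324810 - 352*(-287)) - 780) = √(1/(324810 + 101024) - 780) = √(1/425834 - 780) = √(-332150519/425834) = I*√141440984107846/425834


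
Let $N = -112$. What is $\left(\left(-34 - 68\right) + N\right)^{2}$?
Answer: $45796$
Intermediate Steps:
$\left(\left(-34 - 68\right) + N\right)^{2} = \left(\left(-34 - 68\right) - 112\right)^{2} = \left(-102 - 112\right)^{2} = \left(-214\right)^{2} = 45796$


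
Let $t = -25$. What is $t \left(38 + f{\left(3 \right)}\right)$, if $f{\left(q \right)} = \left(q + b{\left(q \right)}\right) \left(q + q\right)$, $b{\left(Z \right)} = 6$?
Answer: $-2300$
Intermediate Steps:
$f{\left(q \right)} = 2 q \left(6 + q\right)$ ($f{\left(q \right)} = \left(q + 6\right) \left(q + q\right) = \left(6 + q\right) 2 q = 2 q \left(6 + q\right)$)
$t \left(38 + f{\left(3 \right)}\right) = - 25 \left(38 + 2 \cdot 3 \left(6 + 3\right)\right) = - 25 \left(38 + 2 \cdot 3 \cdot 9\right) = - 25 \left(38 + 54\right) = \left(-25\right) 92 = -2300$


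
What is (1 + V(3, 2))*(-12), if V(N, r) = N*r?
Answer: -84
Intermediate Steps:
(1 + V(3, 2))*(-12) = (1 + 3*2)*(-12) = (1 + 6)*(-12) = 7*(-12) = -84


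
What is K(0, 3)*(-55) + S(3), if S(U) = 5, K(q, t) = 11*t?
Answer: -1810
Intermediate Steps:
K(0, 3)*(-55) + S(3) = (11*3)*(-55) + 5 = 33*(-55) + 5 = -1815 + 5 = -1810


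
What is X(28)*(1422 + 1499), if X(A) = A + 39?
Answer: 195707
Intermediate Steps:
X(A) = 39 + A
X(28)*(1422 + 1499) = (39 + 28)*(1422 + 1499) = 67*2921 = 195707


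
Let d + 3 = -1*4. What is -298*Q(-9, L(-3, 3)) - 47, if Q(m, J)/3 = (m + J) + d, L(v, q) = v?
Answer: 16939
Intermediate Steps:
d = -7 (d = -3 - 1*4 = -3 - 4 = -7)
Q(m, J) = -21 + 3*J + 3*m (Q(m, J) = 3*((m + J) - 7) = 3*((J + m) - 7) = 3*(-7 + J + m) = -21 + 3*J + 3*m)
-298*Q(-9, L(-3, 3)) - 47 = -298*(-21 + 3*(-3) + 3*(-9)) - 47 = -298*(-21 - 9 - 27) - 47 = -298*(-57) - 47 = 16986 - 47 = 16939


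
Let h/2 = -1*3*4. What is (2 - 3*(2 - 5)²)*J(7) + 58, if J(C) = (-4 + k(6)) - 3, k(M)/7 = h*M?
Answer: 25433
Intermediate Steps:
h = -24 (h = 2*(-1*3*4) = 2*(-3*4) = 2*(-12) = -24)
k(M) = -168*M (k(M) = 7*(-24*M) = -168*M)
J(C) = -1015 (J(C) = (-4 - 168*6) - 3 = (-4 - 1008) - 3 = -1012 - 3 = -1015)
(2 - 3*(2 - 5)²)*J(7) + 58 = (2 - 3*(2 - 5)²)*(-1015) + 58 = (2 - 3*(-3)²)*(-1015) + 58 = (2 - 3*9)*(-1015) + 58 = (2 - 27)*(-1015) + 58 = -25*(-1015) + 58 = 25375 + 58 = 25433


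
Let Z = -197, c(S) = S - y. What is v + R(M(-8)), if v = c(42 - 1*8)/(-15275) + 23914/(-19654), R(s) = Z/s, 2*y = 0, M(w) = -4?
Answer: 28839253553/600429700 ≈ 48.031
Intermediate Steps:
y = 0 (y = (1/2)*0 = 0)
c(S) = S (c(S) = S - 1*0 = S + 0 = S)
R(s) = -197/s
v = -182977293/150107425 (v = (42 - 1*8)/(-15275) + 23914/(-19654) = (42 - 8)*(-1/15275) + 23914*(-1/19654) = 34*(-1/15275) - 11957/9827 = -34/15275 - 11957/9827 = -182977293/150107425 ≈ -1.2190)
v + R(M(-8)) = -182977293/150107425 - 197/(-4) = -182977293/150107425 - 197*(-1/4) = -182977293/150107425 + 197/4 = 28839253553/600429700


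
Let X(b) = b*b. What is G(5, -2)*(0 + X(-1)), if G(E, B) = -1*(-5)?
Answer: 5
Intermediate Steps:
X(b) = b²
G(E, B) = 5
G(5, -2)*(0 + X(-1)) = 5*(0 + (-1)²) = 5*(0 + 1) = 5*1 = 5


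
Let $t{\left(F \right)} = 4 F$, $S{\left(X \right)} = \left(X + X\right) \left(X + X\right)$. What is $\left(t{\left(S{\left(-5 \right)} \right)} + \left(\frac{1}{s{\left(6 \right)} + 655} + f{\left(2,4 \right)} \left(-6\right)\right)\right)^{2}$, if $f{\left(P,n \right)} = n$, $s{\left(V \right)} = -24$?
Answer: $\frac{56290884049}{398161} \approx 1.4138 \cdot 10^{5}$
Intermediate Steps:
$S{\left(X \right)} = 4 X^{2}$ ($S{\left(X \right)} = 2 X 2 X = 4 X^{2}$)
$\left(t{\left(S{\left(-5 \right)} \right)} + \left(\frac{1}{s{\left(6 \right)} + 655} + f{\left(2,4 \right)} \left(-6\right)\right)\right)^{2} = \left(4 \cdot 4 \left(-5\right)^{2} + \left(\frac{1}{-24 + 655} + 4 \left(-6\right)\right)\right)^{2} = \left(4 \cdot 4 \cdot 25 - \left(24 - \frac{1}{631}\right)\right)^{2} = \left(4 \cdot 100 + \left(\frac{1}{631} - 24\right)\right)^{2} = \left(400 - \frac{15143}{631}\right)^{2} = \left(\frac{237257}{631}\right)^{2} = \frac{56290884049}{398161}$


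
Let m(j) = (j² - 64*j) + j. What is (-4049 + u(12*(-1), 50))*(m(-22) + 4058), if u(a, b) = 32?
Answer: -23812776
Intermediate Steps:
m(j) = j² - 63*j
(-4049 + u(12*(-1), 50))*(m(-22) + 4058) = (-4049 + 32)*(-22*(-63 - 22) + 4058) = -4017*(-22*(-85) + 4058) = -4017*(1870 + 4058) = -4017*5928 = -23812776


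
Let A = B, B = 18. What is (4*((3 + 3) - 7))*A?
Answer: -72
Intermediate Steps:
A = 18
(4*((3 + 3) - 7))*A = (4*((3 + 3) - 7))*18 = (4*(6 - 7))*18 = (4*(-1))*18 = -4*18 = -72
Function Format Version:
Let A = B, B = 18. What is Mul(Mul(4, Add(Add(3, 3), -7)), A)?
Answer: -72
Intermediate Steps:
A = 18
Mul(Mul(4, Add(Add(3, 3), -7)), A) = Mul(Mul(4, Add(Add(3, 3), -7)), 18) = Mul(Mul(4, Add(6, -7)), 18) = Mul(Mul(4, -1), 18) = Mul(-4, 18) = -72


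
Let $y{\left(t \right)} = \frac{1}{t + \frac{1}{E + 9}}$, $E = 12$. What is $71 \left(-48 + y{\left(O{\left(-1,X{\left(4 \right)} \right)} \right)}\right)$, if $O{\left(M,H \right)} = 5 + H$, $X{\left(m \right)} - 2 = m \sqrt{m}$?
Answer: $- \frac{1075437}{316} \approx -3403.3$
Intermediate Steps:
$X{\left(m \right)} = 2 + m^{\frac{3}{2}}$ ($X{\left(m \right)} = 2 + m \sqrt{m} = 2 + m^{\frac{3}{2}}$)
$y{\left(t \right)} = \frac{1}{\frac{1}{21} + t}$ ($y{\left(t \right)} = \frac{1}{t + \frac{1}{12 + 9}} = \frac{1}{t + \frac{1}{21}} = \frac{1}{\frac{1}{21} + t}$)
$71 \left(-48 + y{\left(O{\left(-1,X{\left(4 \right)} \right)} \right)}\right) = 71 \left(-48 + \frac{21}{1 + 21 \left(5 + \left(2 + 4^{\frac{3}{2}}\right)\right)}\right) = 71 \left(-48 + \frac{21}{1 + 21 \left(5 + \left(2 + 8\right)\right)}\right) = 71 \left(-48 + \frac{21}{1 + 21 \left(5 + 10\right)}\right) = 71 \left(-48 + \frac{21}{1 + 21 \cdot 15}\right) = 71 \left(-48 + \frac{21}{1 + 315}\right) = 71 \left(-48 + \frac{21}{316}\right) = 71 \left(- \frac{15147}{316}\right) = - \frac{1075437}{316}$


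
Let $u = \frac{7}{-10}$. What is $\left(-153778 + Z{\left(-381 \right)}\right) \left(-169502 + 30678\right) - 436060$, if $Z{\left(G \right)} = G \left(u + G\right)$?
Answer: $\frac{5793929936}{5} \approx 1.1588 \cdot 10^{9}$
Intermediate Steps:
$u = - \frac{7}{10}$ ($u = 7 \left(- \frac{1}{10}\right) = - \frac{7}{10} \approx -0.7$)
$Z{\left(G \right)} = G \left(- \frac{7}{10} + G\right)$
$\left(-153778 + Z{\left(-381 \right)}\right) \left(-169502 + 30678\right) - 436060 = \left(-153778 + \frac{1}{10} \left(-381\right) \left(-7 + 10 \left(-381\right)\right)\right) \left(-169502 + 30678\right) - 436060 = \left(-153778 + \frac{1}{10} \left(-381\right) \left(-7 - 3810\right)\right) \left(-138824\right) - 436060 = \left(-153778 + \frac{1}{10} \left(-381\right) \left(-3817\right)\right) \left(-138824\right) - 436060 = \left(-153778 + \frac{1454277}{10}\right) \left(-138824\right) - 436060 = \left(- \frac{83503}{10}\right) \left(-138824\right) - 436060 = \frac{5796110236}{5} - 436060 = \frac{5793929936}{5}$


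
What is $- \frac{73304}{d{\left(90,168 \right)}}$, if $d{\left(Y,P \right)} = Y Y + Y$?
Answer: $- \frac{5236}{585} \approx -8.9504$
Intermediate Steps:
$d{\left(Y,P \right)} = Y + Y^{2}$ ($d{\left(Y,P \right)} = Y^{2} + Y = Y + Y^{2}$)
$- \frac{73304}{d{\left(90,168 \right)}} = - \frac{73304}{90 \left(1 + 90\right)} = - \frac{73304}{90 \cdot 91} = - \frac{73304}{8190} = \left(-73304\right) \frac{1}{8190} = - \frac{5236}{585}$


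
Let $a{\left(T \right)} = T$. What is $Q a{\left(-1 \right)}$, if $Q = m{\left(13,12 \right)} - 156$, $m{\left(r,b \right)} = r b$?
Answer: $0$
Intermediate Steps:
$m{\left(r,b \right)} = b r$
$Q = 0$ ($Q = 12 \cdot 13 - 156 = 156 - 156 = 0$)
$Q a{\left(-1 \right)} = 0 \left(-1\right) = 0$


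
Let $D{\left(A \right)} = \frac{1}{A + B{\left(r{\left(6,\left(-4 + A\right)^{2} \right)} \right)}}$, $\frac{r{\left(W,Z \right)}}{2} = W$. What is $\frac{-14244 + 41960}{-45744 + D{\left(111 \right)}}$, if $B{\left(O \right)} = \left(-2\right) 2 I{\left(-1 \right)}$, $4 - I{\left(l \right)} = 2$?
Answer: $- \frac{2854748}{4711631} \approx -0.60589$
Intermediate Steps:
$I{\left(l \right)} = 2$ ($I{\left(l \right)} = 4 - 2 = 2$)
$r{\left(W,Z \right)} = 2 W$
$B{\left(O \right)} = -8$ ($B{\left(O \right)} = \left(-2\right) 2 \cdot 2 = \left(-4\right) 2 = -8$)
$D{\left(A \right)} = \frac{1}{-8 + A}$ ($D{\left(A \right)} = \frac{1}{A - 8} = \frac{1}{-8 + A}$)
$\frac{-14244 + 41960}{-45744 + D{\left(111 \right)}} = \frac{-14244 + 41960}{-45744 + \frac{1}{-8 + 111}} = \frac{27716}{-45744 + \frac{1}{103}} = \frac{27716}{- \frac{4711631}{103}} = 27716 \left(- \frac{103}{4711631}\right) = - \frac{2854748}{4711631}$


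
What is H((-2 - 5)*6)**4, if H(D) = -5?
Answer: 625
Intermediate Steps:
H((-2 - 5)*6)**4 = (-5)**4 = 625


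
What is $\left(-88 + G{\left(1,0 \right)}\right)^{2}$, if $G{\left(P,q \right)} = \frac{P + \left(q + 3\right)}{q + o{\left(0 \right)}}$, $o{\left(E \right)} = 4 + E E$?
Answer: $7569$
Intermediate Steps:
$o{\left(E \right)} = 4 + E^{2}$
$G{\left(P,q \right)} = \frac{3 + P + q}{4 + q}$ ($G{\left(P,q \right)} = \frac{P + \left(q + 3\right)}{q + \left(4 + 0^{2}\right)} = \frac{P + \left(3 + q\right)}{q + \left(4 + 0\right)} = \frac{3 + P + q}{q + 4} = \frac{3 + P + q}{4 + q}$)
$\left(-88 + G{\left(1,0 \right)}\right)^{2} = \left(-88 + \frac{3 + 1 + 0}{4 + 0}\right)^{2} = \left(-88 + \frac{1}{4} \cdot 4\right)^{2} = \left(-88 + 1\right)^{2} = \left(-87\right)^{2} = 7569$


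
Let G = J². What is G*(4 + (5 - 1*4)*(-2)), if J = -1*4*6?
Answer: 1152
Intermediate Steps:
J = -24 (J = -4*6 = -24)
G = 576 (G = (-24)² = 576)
G*(4 + (5 - 1*4)*(-2)) = 576*(4 + (5 - 1*4)*(-2)) = 576*(4 + (5 - 4)*(-2)) = 576*(4 + 1*(-2)) = 576*(4 - 2) = 576*2 = 1152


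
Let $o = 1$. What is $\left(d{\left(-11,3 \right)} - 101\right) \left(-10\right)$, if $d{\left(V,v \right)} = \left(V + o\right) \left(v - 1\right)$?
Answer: $1210$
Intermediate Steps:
$d{\left(V,v \right)} = \left(1 + V\right) \left(-1 + v\right)$ ($d{\left(V,v \right)} = \left(V + 1\right) \left(v - 1\right) = \left(1 + V\right) \left(-1 + v\right)$)
$\left(d{\left(-11,3 \right)} - 101\right) \left(-10\right) = \left(\left(-1 + 3 - -11 - 33\right) - 101\right) \left(-10\right) = \left(\left(-1 + 3 + 11 - 33\right) - 101\right) \left(-10\right) = \left(-20 - 101\right) \left(-10\right) = \left(-121\right) \left(-10\right) = 1210$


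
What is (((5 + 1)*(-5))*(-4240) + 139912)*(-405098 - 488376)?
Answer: -238657627088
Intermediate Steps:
(((5 + 1)*(-5))*(-4240) + 139912)*(-405098 - 488376) = ((6*(-5))*(-4240) + 139912)*(-893474) = (-30*(-4240) + 139912)*(-893474) = (127200 + 139912)*(-893474) = 267112*(-893474) = -238657627088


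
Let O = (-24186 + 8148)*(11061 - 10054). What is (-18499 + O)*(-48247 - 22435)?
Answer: 1142840647730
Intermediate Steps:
O = -16150266 (O = -16038*1007 = -16150266)
(-18499 + O)*(-48247 - 22435) = (-18499 - 16150266)*(-48247 - 22435) = -16168765*(-70682) = 1142840647730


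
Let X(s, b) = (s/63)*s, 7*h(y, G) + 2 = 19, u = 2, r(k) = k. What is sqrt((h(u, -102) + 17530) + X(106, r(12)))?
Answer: 7*sqrt(3253)/3 ≈ 133.08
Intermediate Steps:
h(y, G) = 17/7 (h(y, G) = -2/7 + (1/7)*19 = -2/7 + 19/7 = 17/7)
X(s, b) = s**2/63 (X(s, b) = (s*(1/63))*s = (s/63)*s = s**2/63)
sqrt((h(u, -102) + 17530) + X(106, r(12))) = sqrt((17/7 + 17530) + (1/63)*106**2) = sqrt(122727/7 + (1/63)*11236) = sqrt(122727/7 + 11236/63) = sqrt(159397/9) = 7*sqrt(3253)/3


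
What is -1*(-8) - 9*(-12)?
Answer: 116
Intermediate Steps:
-1*(-8) - 9*(-12) = 8 + 108 = 116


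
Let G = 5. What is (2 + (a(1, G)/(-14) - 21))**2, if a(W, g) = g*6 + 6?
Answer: 22801/49 ≈ 465.33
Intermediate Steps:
a(W, g) = 6 + 6*g (a(W, g) = 6*g + 6 = 6 + 6*g)
(2 + (a(1, G)/(-14) - 21))**2 = (2 + ((6 + 6*5)/(-14) - 21))**2 = (2 + ((6 + 30)*(-1/14) - 21))**2 = (2 + (36*(-1/14) - 21))**2 = (2 + (-18/7 - 21))**2 = (2 - 165/7)**2 = (-151/7)**2 = 22801/49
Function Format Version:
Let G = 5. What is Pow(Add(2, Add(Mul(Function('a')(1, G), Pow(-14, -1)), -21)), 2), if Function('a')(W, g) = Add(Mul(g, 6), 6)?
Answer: Rational(22801, 49) ≈ 465.33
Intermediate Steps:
Function('a')(W, g) = Add(6, Mul(6, g)) (Function('a')(W, g) = Add(Mul(6, g), 6) = Add(6, Mul(6, g)))
Pow(Add(2, Add(Mul(Function('a')(1, G), Pow(-14, -1)), -21)), 2) = Pow(Add(2, Add(Mul(Add(6, Mul(6, 5)), Pow(-14, -1)), -21)), 2) = Pow(Add(2, Add(Mul(Add(6, 30), Rational(-1, 14)), -21)), 2) = Pow(Add(2, Add(Mul(36, Rational(-1, 14)), -21)), 2) = Pow(Add(2, Add(Rational(-18, 7), -21)), 2) = Pow(Add(2, Rational(-165, 7)), 2) = Pow(Rational(-151, 7), 2) = Rational(22801, 49)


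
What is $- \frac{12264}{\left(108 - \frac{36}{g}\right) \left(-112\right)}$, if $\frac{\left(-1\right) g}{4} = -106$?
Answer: $\frac{3869}{3813} \approx 1.0147$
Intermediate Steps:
$g = 424$ ($g = \left(-4\right) \left(-106\right) = 424$)
$- \frac{12264}{\left(108 - \frac{36}{g}\right) \left(-112\right)} = - \frac{12264}{\left(108 - \frac{36}{424}\right) \left(-112\right)} = - \frac{12264}{\left(108 - \frac{9}{106}\right) \left(-112\right)} = - \frac{12264}{\frac{11439}{106} \left(-112\right)} = - \frac{12264}{- \frac{640584}{53}} = \left(-12264\right) \left(- \frac{53}{640584}\right) = \frac{3869}{3813}$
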